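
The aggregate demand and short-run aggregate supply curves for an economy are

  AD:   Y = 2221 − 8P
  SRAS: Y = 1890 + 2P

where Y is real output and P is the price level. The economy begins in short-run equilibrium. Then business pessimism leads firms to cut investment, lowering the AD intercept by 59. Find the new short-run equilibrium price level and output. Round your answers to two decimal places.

P = 27.20, Y = 1944.40

This is a negative demand shock: AD shifts left.
New AD: Y = 2162 − 8P.
Set AD = SRAS: 2162 − 8P = 1890 + 2P, so 272 = 10P and P = 27.20.
Substituting into AD, Y = 1944.40.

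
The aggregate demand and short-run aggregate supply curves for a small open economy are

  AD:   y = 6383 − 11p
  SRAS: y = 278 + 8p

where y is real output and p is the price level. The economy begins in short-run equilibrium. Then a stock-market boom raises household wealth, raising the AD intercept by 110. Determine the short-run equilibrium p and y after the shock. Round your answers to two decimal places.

p = 327.11, y = 2894.84

This is a positive demand shock: AD shifts right.
New AD: y = 6493 − 11p.
Set AD = SRAS: 6493 − 11p = 278 + 8p, so 6215 = 19p and p = 327.11.
Substituting into AD, y = 2894.84.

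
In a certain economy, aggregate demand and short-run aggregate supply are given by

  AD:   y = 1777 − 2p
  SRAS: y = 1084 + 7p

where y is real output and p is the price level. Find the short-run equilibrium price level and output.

p = 77, y = 1623

Set AD = SRAS: 1777 − 2p = 1084 + 7p, so 693 = 9p and p = 77.
Then y = 1777 − 2·77 = 1623.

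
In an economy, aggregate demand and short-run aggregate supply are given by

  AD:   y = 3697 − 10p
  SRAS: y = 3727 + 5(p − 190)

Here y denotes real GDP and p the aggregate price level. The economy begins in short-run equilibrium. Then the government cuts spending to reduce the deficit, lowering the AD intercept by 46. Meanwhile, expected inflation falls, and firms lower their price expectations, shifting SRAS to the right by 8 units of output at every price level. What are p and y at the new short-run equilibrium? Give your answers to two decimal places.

After both shocks: AD is y = 3651 − 10p and SRAS is y = 2785 + 5p.
Setting them equal: 866 = 15p, so p = 57.73.
Substituting into AD, y = 3073.67.

p = 57.73, y = 3073.67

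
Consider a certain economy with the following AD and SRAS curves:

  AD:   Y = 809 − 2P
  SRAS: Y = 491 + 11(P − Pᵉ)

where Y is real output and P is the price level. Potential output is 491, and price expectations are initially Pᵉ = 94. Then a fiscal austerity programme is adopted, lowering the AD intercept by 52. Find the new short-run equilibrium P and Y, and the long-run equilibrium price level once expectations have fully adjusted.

AD shifts left: new AD is Y = 757 − 2P. With Pᵉ = 94, SRAS is Y = 11P − 543.
Short run: 757 − 2P = 11P − 543 gives 1300 = 13P, so P = 100 and Y = 757 − 2·100 = 557.
Y = 557 is above potential 491; expectations adjust and SRAS shifts left until Y = 491.
Long run: on the new AD curve, 491 = 757 − 2P gives P = 133.

Short run: P = 100, Y = 557. Long run: P = 133.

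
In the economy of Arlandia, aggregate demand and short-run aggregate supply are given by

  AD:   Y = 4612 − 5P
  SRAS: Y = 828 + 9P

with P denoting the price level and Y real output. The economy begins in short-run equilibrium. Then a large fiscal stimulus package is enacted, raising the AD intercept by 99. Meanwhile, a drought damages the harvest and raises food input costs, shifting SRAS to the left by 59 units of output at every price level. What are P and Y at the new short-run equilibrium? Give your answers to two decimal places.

P = 281.57, Y = 3303.14

After both shocks: AD is Y = 4711 − 5P and SRAS is Y = 769 + 9P.
Setting them equal: 3942 = 14P, so P = 281.57.
Substituting into AD, Y = 3303.14.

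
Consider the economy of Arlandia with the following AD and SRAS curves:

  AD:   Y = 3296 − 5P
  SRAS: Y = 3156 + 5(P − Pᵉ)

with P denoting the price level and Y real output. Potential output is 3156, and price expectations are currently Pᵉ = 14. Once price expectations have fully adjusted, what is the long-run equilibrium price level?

Long-run P = 28

Short run: with Pᵉ = 14, SRAS is Y = 3086 + 5P. Setting AD = SRAS gives 210 = 10P, so P = 21 and Y = 3296 − 5·21 = 3191.
Output 3191 is above potential 3156, so over time expected prices rise and SRAS shifts left until Y returns to 3156.
Long run: Y = 3156 on the AD curve gives 3156 = 3296 − 5P, so P = 28.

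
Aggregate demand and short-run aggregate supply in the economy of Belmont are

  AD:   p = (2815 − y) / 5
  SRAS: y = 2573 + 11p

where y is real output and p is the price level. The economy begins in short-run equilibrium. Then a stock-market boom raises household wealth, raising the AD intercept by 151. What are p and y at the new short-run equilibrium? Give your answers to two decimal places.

p = 24.56, y = 2843.19

This is a positive demand shock: AD shifts right.
New AD: y = 2966 − 5p.
Set AD = SRAS: 2966 − 5p = 2573 + 11p, so 393 = 16p and p = 24.56.
Substituting into AD, y = 2843.19.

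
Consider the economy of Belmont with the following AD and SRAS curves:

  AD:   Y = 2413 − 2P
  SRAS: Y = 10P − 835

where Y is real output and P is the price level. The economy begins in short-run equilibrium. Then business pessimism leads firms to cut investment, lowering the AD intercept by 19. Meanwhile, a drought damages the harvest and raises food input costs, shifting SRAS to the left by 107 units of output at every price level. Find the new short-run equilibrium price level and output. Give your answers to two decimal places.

After both shocks: AD is Y = 2394 − 2P and SRAS is Y = 10P − 942.
Setting them equal: 3336 = 12P, so P = 278.00.
Substituting into AD, Y = 1838.00.

P = 278.00, Y = 1838.00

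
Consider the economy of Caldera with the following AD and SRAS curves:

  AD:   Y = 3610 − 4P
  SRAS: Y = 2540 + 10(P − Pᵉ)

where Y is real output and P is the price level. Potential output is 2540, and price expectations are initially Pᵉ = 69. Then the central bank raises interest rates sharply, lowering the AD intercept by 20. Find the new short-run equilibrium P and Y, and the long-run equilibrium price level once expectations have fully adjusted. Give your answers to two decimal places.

AD shifts left: new AD is Y = 3590 − 4P. With Pᵉ = 69, SRAS is Y = 1850 + 10P.
Short run: 3590 − 4P = 1850 + 10P gives 1740 = 14P, so P = 124.29 and Y = 3590 − 4P = 3092.86.
Y = 3092.86 is above potential 2540; expectations adjust and SRAS shifts left until Y = 2540.
Long run: on the new AD curve, 2540 = 3590 − 4P gives P = 262.50.

Short run: P = 124.29, Y = 3092.86. Long run: P = 262.50.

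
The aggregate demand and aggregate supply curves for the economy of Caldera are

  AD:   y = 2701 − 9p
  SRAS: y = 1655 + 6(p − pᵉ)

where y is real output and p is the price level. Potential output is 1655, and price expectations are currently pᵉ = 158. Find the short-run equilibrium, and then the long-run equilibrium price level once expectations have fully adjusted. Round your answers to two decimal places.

Short run: with pᵉ = 158, SRAS is y = 707 + 6p. Setting AD = SRAS gives 1994 = 15p, so p = 132.93 and y = 2701 − 9p = 1504.60.
Output 1504.60 is below potential 1655, so over time expected prices fall and SRAS shifts right until y returns to 1655.
Long run: y = 1655 on the AD curve gives 1655 = 2701 − 9p, so p = 116.22.

Short run: p = 132.93, y = 1504.60. Long run: p = 116.22.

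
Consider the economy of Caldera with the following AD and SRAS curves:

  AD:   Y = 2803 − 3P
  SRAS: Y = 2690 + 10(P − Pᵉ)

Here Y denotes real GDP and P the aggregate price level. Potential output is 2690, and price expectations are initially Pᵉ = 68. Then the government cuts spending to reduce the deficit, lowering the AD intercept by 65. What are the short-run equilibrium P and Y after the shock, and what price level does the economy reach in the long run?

AD shifts left: new AD is Y = 2738 − 3P. With Pᵉ = 68, SRAS is Y = 2010 + 10P.
Short run: 2738 − 3P = 2010 + 10P gives 728 = 13P, so P = 56 and Y = 2738 − 3·56 = 2570.
Y = 2570 is below potential 2690; expectations adjust and SRAS shifts right until Y = 2690.
Long run: on the new AD curve, 2690 = 2738 − 3P gives P = 16.

Short run: P = 56, Y = 2570. Long run: P = 16.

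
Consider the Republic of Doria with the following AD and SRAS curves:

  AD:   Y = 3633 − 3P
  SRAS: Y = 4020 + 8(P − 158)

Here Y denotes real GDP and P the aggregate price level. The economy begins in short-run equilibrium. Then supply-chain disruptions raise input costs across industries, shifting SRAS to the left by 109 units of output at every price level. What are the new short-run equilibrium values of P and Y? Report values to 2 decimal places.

P = 89.64, Y = 3364.09

This is a negative supply shock: SRAS shifts left.
New SRAS: Y = 2647 + 8P.
Set AD = SRAS: 3633 − 3P = 2647 + 8P, so 986 = 11P and P = 89.64.
Substituting into AD, Y = 3364.09.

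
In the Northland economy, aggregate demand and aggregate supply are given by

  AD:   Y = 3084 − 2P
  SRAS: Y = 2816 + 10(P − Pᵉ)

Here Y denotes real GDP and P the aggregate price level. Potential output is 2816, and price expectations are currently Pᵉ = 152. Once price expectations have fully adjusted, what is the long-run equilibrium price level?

Long-run P = 134

Short run: with Pᵉ = 152, SRAS is Y = 1296 + 10P. Setting AD = SRAS gives 1788 = 12P, so P = 149 and Y = 3084 − 2·149 = 2786.
Output 2786 is below potential 2816, so over time expected prices fall and SRAS shifts right until Y returns to 2816.
Long run: Y = 2816 on the AD curve gives 2816 = 3084 − 2P, so P = 134.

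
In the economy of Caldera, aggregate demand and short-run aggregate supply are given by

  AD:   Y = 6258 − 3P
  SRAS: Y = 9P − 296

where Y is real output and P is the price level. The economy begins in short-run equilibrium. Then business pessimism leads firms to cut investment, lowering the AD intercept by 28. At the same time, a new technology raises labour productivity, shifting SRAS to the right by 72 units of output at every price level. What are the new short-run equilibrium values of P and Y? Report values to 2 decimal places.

After both shocks: AD is Y = 6230 − 3P and SRAS is Y = 9P − 224.
Setting them equal: 6454 = 12P, so P = 537.83.
Substituting into AD, Y = 4616.50.

P = 537.83, Y = 4616.50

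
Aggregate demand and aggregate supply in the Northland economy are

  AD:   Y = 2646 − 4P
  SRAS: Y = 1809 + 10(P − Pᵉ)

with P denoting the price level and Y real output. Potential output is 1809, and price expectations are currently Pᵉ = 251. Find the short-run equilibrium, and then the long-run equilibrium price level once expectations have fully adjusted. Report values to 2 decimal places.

Short run: with Pᵉ = 251, SRAS is Y = 10P − 701. Setting AD = SRAS gives 3347 = 14P, so P = 239.07 and Y = 2646 − 4P = 1689.71.
Output 1689.71 is below potential 1809, so over time expected prices fall and SRAS shifts right until Y returns to 1809.
Long run: Y = 1809 on the AD curve gives 1809 = 2646 − 4P, so P = 209.25.

Short run: P = 239.07, Y = 1689.71. Long run: P = 209.25.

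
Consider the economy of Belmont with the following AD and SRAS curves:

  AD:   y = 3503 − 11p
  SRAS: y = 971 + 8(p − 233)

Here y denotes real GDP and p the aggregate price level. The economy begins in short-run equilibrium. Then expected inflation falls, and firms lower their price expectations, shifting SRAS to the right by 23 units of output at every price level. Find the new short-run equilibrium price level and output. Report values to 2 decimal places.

This is a positive supply shock: SRAS shifts right.
New SRAS: y = 8p − 870.
Set AD = SRAS: 3503 − 11p = 8p − 870, so 4373 = 19p and p = 230.16.
Substituting into AD, y = 971.26.

p = 230.16, y = 971.26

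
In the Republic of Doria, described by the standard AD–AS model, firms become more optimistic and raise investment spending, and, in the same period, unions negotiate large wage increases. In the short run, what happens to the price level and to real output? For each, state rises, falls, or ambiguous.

The first event is a positive demand shock: AD shifts right, which by itself pushes P up and Y up.
The second is an adverse supply shock: SRAS shifts left, which by itself pushes P up and Y down.
Both shocks push P up, so P rises. The two shocks push Y in opposite directions, so the effect on Y is ambiguous.

Price level: rises; output: ambiguous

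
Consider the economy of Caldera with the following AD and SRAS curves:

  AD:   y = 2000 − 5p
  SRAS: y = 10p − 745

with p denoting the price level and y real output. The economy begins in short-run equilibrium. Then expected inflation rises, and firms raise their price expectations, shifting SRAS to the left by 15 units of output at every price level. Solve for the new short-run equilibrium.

p = 184, y = 1080

This is a negative supply shock: SRAS shifts left.
New SRAS: y = 10p − 760.
Set AD = SRAS: 2000 − 5p = 10p − 760, so 2760 = 15p and p = 184.
y = 2000 − 5·184 = 1080.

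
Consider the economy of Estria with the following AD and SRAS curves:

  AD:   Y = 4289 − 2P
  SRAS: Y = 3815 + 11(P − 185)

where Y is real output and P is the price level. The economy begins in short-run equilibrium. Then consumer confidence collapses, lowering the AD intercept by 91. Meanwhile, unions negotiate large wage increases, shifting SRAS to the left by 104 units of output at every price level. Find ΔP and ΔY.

ΔP = +1, ΔY = -93

After both shocks: AD is Y = 4198 − 2P and SRAS is Y = 1676 + 11P.
Setting them equal: 2522 = 13P, so P = 194.
Y = 4198 − 2·194 = 3810.
Initially P = 193, Y = 3903, so ΔP = +1 and ΔY = -93.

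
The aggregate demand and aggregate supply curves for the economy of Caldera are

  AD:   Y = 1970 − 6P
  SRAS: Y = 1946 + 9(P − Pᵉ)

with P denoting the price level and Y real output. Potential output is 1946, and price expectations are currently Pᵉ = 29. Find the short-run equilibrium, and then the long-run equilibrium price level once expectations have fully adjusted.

Short run: with Pᵉ = 29, SRAS is Y = 1685 + 9P. Setting AD = SRAS gives 285 = 15P, so P = 19 and Y = 1970 − 6·19 = 1856.
Output 1856 is below potential 1946, so over time expected prices fall and SRAS shifts right until Y returns to 1946.
Long run: Y = 1946 on the AD curve gives 1946 = 1970 − 6P, so P = 4.

Short run: P = 19, Y = 1856. Long run: P = 4.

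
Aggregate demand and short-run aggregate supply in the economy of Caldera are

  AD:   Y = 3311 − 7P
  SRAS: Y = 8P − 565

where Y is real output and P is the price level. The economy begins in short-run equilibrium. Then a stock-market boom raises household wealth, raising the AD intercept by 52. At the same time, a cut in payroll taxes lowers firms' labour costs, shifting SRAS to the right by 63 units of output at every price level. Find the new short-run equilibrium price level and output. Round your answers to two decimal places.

After both shocks: AD is Y = 3363 − 7P and SRAS is Y = 8P − 502.
Setting them equal: 3865 = 15P, so P = 257.67.
Substituting into AD, Y = 1559.33.

P = 257.67, Y = 1559.33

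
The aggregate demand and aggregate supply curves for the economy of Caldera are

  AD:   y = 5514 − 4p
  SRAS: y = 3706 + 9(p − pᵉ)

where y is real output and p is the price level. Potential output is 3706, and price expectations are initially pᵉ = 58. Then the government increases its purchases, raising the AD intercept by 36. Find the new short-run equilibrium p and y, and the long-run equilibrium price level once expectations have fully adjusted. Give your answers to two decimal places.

Short run: p = 182.00, y = 4822.00. Long run: p = 461.00.

AD shifts right: new AD is y = 5550 − 4p. With pᵉ = 58, SRAS is y = 3184 + 9p.
Short run: 5550 − 4p = 3184 + 9p gives 2366 = 13p, so p = 182.00 and y = 5550 − 4p = 4822.00.
y = 4822.00 is above potential 3706; expectations adjust and SRAS shifts left until y = 3706.
Long run: on the new AD curve, 3706 = 5550 − 4p gives p = 461.00.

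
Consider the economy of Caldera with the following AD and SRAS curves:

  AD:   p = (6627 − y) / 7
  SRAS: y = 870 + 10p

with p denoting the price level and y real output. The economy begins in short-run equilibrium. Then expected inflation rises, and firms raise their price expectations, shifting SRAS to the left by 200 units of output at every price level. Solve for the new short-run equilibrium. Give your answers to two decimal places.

p = 350.41, y = 4174.12

This is a negative supply shock: SRAS shifts left.
New SRAS: y = 670 + 10p.
Set AD = SRAS: 6627 − 7p = 670 + 10p, so 5957 = 17p and p = 350.41.
Substituting into AD, y = 4174.12.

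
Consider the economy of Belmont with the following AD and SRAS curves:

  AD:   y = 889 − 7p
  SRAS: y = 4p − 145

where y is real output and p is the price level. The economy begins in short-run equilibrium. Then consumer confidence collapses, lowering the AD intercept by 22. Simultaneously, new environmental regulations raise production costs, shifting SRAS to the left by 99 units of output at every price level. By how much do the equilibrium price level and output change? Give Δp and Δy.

After both shocks: AD is y = 867 − 7p and SRAS is y = 4p − 244.
Setting them equal: 1111 = 11p, so p = 101.
y = 867 − 7·101 = 160.
Initially p = 94, y = 231, so Δp = +7 and Δy = -71.

Δp = +7, Δy = -71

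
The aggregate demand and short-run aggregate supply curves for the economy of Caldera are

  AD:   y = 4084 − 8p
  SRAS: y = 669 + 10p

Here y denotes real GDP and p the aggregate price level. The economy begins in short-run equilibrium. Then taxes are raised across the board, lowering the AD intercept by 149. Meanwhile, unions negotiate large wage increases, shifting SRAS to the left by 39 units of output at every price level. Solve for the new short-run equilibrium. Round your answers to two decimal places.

After both shocks: AD is y = 3935 − 8p and SRAS is y = 630 + 10p.
Setting them equal: 3305 = 18p, so p = 183.61.
Substituting into AD, y = 2466.11.

p = 183.61, y = 2466.11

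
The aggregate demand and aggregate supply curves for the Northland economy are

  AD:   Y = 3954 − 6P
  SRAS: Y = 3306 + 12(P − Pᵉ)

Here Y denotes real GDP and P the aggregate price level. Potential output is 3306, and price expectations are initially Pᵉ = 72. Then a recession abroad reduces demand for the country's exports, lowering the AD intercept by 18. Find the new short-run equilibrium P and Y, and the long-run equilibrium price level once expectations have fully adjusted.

AD shifts left: new AD is Y = 3936 − 6P. With Pᵉ = 72, SRAS is Y = 2442 + 12P.
Short run: 3936 − 6P = 2442 + 12P gives 1494 = 18P, so P = 83 and Y = 3936 − 6·83 = 3438.
Y = 3438 is above potential 3306; expectations adjust and SRAS shifts left until Y = 3306.
Long run: on the new AD curve, 3306 = 3936 − 6P gives P = 105.

Short run: P = 83, Y = 3438. Long run: P = 105.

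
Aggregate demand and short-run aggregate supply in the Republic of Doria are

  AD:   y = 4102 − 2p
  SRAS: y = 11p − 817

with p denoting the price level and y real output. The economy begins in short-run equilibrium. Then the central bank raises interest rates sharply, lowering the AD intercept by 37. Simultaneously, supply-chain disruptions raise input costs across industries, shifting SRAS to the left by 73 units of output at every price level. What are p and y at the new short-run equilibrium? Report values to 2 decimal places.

After both shocks: AD is y = 4065 − 2p and SRAS is y = 11p − 890.
Setting them equal: 4955 = 13p, so p = 381.15.
Substituting into AD, y = 3302.69.

p = 381.15, y = 3302.69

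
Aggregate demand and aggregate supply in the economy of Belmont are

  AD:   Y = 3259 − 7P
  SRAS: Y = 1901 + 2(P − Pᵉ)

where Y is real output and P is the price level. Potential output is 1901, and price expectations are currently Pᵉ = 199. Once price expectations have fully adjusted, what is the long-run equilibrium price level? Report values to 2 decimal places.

Long-run P = 194.00

Short run: with Pᵉ = 199, SRAS is Y = 1503 + 2P. Setting AD = SRAS gives 1756 = 9P, so P = 195.11 and Y = 3259 − 7P = 1893.22.
Output 1893.22 is below potential 1901, so over time expected prices fall and SRAS shifts right until Y returns to 1901.
Long run: Y = 1901 on the AD curve gives 1901 = 3259 − 7P, so P = 194.00.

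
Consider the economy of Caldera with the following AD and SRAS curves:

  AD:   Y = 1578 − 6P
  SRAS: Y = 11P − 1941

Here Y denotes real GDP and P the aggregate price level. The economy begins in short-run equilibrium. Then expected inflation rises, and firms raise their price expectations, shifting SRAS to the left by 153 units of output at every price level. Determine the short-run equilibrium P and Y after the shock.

This is a negative supply shock: SRAS shifts left.
New SRAS: Y = 11P − 2094.
Set AD = SRAS: 1578 − 6P = 11P − 2094, so 3672 = 17P and P = 216.
Y = 1578 − 6·216 = 282.

P = 216, Y = 282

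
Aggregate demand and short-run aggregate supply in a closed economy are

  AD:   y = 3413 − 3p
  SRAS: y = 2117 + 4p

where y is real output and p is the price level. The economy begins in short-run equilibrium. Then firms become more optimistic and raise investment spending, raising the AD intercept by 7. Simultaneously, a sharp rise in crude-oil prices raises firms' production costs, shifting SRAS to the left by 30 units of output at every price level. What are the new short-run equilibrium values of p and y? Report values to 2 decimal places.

p = 190.43, y = 2848.71

After both shocks: AD is y = 3420 − 3p and SRAS is y = 2087 + 4p.
Setting them equal: 1333 = 7p, so p = 190.43.
Substituting into AD, y = 2848.71.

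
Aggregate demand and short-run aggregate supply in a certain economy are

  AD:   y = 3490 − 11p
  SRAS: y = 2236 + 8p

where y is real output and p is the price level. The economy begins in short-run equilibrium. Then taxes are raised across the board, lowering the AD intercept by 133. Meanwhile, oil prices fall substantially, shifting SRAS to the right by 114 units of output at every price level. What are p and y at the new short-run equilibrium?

p = 53, y = 2774

After both shocks: AD is y = 3357 − 11p and SRAS is y = 2350 + 8p.
Setting them equal: 1007 = 19p, so p = 53.
y = 3357 − 11·53 = 2774.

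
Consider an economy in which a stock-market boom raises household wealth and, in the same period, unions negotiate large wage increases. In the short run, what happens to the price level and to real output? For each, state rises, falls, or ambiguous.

The first event is a positive demand shock: AD shifts right, which by itself pushes P up and Y up.
The second is an adverse supply shock: SRAS shifts left, which by itself pushes P up and Y down.
Both shocks push P up, so P rises. The two shocks push Y in opposite directions, so the effect on Y is ambiguous.

Price level: rises; output: ambiguous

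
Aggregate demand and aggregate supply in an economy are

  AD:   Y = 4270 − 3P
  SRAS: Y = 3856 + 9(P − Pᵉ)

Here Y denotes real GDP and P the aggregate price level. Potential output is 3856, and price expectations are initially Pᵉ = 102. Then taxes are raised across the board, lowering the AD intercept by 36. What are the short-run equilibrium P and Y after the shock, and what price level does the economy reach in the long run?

Short run: P = 108, Y = 3910. Long run: P = 126.

AD shifts left: new AD is Y = 4234 − 3P. With Pᵉ = 102, SRAS is Y = 2938 + 9P.
Short run: 4234 − 3P = 2938 + 9P gives 1296 = 12P, so P = 108 and Y = 4234 − 3·108 = 3910.
Y = 3910 is above potential 3856; expectations adjust and SRAS shifts left until Y = 3856.
Long run: on the new AD curve, 3856 = 4234 − 3P gives P = 126.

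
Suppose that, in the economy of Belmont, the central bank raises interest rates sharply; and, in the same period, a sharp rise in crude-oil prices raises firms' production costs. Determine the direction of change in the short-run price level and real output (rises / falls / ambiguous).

Price level: ambiguous; output: falls

The first event is a negative demand shock: AD shifts left, which by itself pushes P down and Y down.
The second is an adverse supply shock: SRAS shifts left, which by itself pushes P up and Y down.
The two shocks push P in opposite directions, so the effect on P is ambiguous. Both shocks push Y down, so Y falls.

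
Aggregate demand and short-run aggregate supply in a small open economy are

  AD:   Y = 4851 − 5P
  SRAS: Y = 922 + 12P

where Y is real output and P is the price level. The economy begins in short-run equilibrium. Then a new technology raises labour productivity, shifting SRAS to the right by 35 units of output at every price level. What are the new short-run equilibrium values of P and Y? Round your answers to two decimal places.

P = 229.06, Y = 3705.71

This is a positive supply shock: SRAS shifts right.
New SRAS: Y = 957 + 12P.
Set AD = SRAS: 4851 − 5P = 957 + 12P, so 3894 = 17P and P = 229.06.
Substituting into AD, Y = 3705.71.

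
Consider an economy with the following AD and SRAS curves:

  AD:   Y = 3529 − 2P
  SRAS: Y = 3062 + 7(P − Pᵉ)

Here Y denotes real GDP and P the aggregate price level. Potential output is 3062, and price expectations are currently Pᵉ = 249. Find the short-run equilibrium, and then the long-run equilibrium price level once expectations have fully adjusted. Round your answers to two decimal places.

Short run: with Pᵉ = 249, SRAS is Y = 1319 + 7P. Setting AD = SRAS gives 2210 = 9P, so P = 245.56 and Y = 3529 − 2P = 3037.89.
Output 3037.89 is below potential 3062, so over time expected prices fall and SRAS shifts right until Y returns to 3062.
Long run: Y = 3062 on the AD curve gives 3062 = 3529 − 2P, so P = 233.50.

Short run: P = 245.56, Y = 3037.89. Long run: P = 233.50.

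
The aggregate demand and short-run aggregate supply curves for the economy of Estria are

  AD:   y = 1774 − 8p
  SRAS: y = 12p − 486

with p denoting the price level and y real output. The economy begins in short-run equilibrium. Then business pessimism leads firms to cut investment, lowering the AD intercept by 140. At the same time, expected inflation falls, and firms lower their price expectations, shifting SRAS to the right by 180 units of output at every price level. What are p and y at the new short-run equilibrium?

p = 97, y = 858

After both shocks: AD is y = 1634 − 8p and SRAS is y = 12p − 306.
Setting them equal: 1940 = 20p, so p = 97.
y = 1634 − 8·97 = 858.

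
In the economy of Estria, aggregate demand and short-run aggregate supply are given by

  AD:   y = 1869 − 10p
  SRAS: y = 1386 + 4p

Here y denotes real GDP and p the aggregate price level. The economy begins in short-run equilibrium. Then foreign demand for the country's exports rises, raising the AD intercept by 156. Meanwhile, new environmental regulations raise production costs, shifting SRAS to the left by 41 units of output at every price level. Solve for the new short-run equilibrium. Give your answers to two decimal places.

p = 48.57, y = 1539.29

After both shocks: AD is y = 2025 − 10p and SRAS is y = 1345 + 4p.
Setting them equal: 680 = 14p, so p = 48.57.
Substituting into AD, y = 1539.29.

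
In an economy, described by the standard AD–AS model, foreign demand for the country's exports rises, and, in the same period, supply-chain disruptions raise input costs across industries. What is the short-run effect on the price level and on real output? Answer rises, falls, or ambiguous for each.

Price level: rises; output: ambiguous

The first event is a positive demand shock: AD shifts right, which by itself pushes P up and Y up.
The second is an adverse supply shock: SRAS shifts left, which by itself pushes P up and Y down.
Both shocks push P up, so P rises. The two shocks push Y in opposite directions, so the effect on Y is ambiguous.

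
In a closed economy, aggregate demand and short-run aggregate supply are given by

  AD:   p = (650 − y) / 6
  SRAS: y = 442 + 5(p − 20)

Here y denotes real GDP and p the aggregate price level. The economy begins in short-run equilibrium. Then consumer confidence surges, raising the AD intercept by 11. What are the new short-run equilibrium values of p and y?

This is a positive demand shock: AD shifts right.
New AD: y = 661 − 6p.
SRAS can be written y = 342 + 5p.
Set AD = SRAS: 661 − 6p = 342 + 5p, so 319 = 11p and p = 29.
y = 661 − 6·29 = 487.

p = 29, y = 487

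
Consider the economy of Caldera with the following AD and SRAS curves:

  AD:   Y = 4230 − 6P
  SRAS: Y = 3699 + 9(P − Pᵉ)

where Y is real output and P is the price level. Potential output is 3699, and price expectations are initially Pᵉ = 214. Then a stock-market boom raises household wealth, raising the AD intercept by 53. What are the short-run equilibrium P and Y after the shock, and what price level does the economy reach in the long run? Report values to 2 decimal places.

Short run: P = 167.33, Y = 3279.00. Long run: P = 97.33.

AD shifts right: new AD is Y = 4283 − 6P. With Pᵉ = 214, SRAS is Y = 1773 + 9P.
Short run: 4283 − 6P = 1773 + 9P gives 2510 = 15P, so P = 167.33 and Y = 4283 − 6P = 3279.00.
Y = 3279.00 is below potential 3699; expectations adjust and SRAS shifts right until Y = 3699.
Long run: on the new AD curve, 3699 = 4283 − 6P gives P = 97.33.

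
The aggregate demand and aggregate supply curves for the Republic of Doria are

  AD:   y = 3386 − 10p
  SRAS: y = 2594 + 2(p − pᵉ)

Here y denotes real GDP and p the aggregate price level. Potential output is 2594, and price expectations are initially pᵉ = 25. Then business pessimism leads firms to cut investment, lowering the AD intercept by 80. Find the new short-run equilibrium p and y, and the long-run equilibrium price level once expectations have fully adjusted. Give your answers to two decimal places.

Short run: p = 63.50, y = 2671.00. Long run: p = 71.20.

AD shifts left: new AD is y = 3306 − 10p. With pᵉ = 25, SRAS is y = 2544 + 2p.
Short run: 3306 − 10p = 2544 + 2p gives 762 = 12p, so p = 63.50 and y = 3306 − 10p = 2671.00.
y = 2671.00 is above potential 2594; expectations adjust and SRAS shifts left until y = 2594.
Long run: on the new AD curve, 2594 = 3306 − 10p gives p = 71.20.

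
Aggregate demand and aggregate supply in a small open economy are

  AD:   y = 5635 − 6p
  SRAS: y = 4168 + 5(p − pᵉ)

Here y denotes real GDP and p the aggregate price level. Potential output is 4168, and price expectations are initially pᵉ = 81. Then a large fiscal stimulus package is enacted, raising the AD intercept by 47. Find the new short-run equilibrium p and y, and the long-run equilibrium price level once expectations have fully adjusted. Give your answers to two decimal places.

Short run: p = 174.45, y = 4635.27. Long run: p = 252.33.

AD shifts right: new AD is y = 5682 − 6p. With pᵉ = 81, SRAS is y = 3763 + 5p.
Short run: 5682 − 6p = 3763 + 5p gives 1919 = 11p, so p = 174.45 and y = 5682 − 6p = 4635.27.
y = 4635.27 is above potential 4168; expectations adjust and SRAS shifts left until y = 4168.
Long run: on the new AD curve, 4168 = 5682 − 6p gives p = 252.33.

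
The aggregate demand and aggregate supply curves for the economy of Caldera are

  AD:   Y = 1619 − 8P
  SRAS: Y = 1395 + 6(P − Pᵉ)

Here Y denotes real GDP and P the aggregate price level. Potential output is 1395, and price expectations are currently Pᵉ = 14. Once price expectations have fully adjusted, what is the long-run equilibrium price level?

Short run: with Pᵉ = 14, SRAS is Y = 1311 + 6P. Setting AD = SRAS gives 308 = 14P, so P = 22 and Y = 1619 − 8·22 = 1443.
Output 1443 is above potential 1395, so over time expected prices rise and SRAS shifts left until Y returns to 1395.
Long run: Y = 1395 on the AD curve gives 1395 = 1619 − 8P, so P = 28.

Long-run P = 28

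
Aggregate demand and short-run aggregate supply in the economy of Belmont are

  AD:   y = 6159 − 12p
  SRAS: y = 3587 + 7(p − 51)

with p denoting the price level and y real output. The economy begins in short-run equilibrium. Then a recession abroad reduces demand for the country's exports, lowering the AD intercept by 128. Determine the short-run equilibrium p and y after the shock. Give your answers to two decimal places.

p = 147.42, y = 4261.95

This is a negative demand shock: AD shifts left.
New AD: y = 6031 − 12p.
SRAS can be written y = 3230 + 7p.
Set AD = SRAS: 6031 − 12p = 3230 + 7p, so 2801 = 19p and p = 147.42.
Substituting into AD, y = 4261.95.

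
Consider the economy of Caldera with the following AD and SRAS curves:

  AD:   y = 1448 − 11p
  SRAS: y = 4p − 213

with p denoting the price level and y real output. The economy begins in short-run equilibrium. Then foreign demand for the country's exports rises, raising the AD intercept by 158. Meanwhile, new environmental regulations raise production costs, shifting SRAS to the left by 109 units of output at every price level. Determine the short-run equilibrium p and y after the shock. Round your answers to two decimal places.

p = 128.53, y = 192.13

After both shocks: AD is y = 1606 − 11p and SRAS is y = 4p − 322.
Setting them equal: 1928 = 15p, so p = 128.53.
Substituting into AD, y = 192.13.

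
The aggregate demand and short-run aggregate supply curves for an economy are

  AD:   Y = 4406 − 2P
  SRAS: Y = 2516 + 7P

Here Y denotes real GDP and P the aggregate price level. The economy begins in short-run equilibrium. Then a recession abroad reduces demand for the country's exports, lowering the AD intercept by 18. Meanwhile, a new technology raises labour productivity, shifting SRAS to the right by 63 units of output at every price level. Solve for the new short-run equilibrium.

After both shocks: AD is Y = 4388 − 2P and SRAS is Y = 2579 + 7P.
Setting them equal: 1809 = 9P, so P = 201.
Y = 4388 − 2·201 = 3986.

P = 201, Y = 3986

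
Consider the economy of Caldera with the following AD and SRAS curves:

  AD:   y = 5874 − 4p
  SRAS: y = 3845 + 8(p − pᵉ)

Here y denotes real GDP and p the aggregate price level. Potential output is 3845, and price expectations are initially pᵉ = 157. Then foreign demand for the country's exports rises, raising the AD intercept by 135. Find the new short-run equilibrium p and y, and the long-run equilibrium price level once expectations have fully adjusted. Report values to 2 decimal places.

AD shifts right: new AD is y = 6009 − 4p. With pᵉ = 157, SRAS is y = 2589 + 8p.
Short run: 6009 − 4p = 2589 + 8p gives 3420 = 12p, so p = 285.00 and y = 6009 − 4p = 4869.00.
y = 4869.00 is above potential 3845; expectations adjust and SRAS shifts left until y = 3845.
Long run: on the new AD curve, 3845 = 6009 − 4p gives p = 541.00.

Short run: p = 285.00, y = 4869.00. Long run: p = 541.00.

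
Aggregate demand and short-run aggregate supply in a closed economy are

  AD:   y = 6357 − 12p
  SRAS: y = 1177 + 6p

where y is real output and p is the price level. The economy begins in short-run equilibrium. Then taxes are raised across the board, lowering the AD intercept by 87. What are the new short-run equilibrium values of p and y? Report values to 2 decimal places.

p = 282.94, y = 2874.67

This is a negative demand shock: AD shifts left.
New AD: y = 6270 − 12p.
Set AD = SRAS: 6270 − 12p = 1177 + 6p, so 5093 = 18p and p = 282.94.
Substituting into AD, y = 2874.67.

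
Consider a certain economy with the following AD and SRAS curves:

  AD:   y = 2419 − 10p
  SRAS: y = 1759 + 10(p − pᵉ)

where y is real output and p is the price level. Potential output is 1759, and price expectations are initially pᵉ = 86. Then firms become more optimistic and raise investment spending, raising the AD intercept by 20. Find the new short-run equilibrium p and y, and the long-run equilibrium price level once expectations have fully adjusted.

Short run: p = 77, y = 1669. Long run: p = 68.

AD shifts right: new AD is y = 2439 − 10p. With pᵉ = 86, SRAS is y = 899 + 10p.
Short run: 2439 − 10p = 899 + 10p gives 1540 = 20p, so p = 77 and y = 2439 − 10·77 = 1669.
y = 1669 is below potential 1759; expectations adjust and SRAS shifts right until y = 1759.
Long run: on the new AD curve, 1759 = 2439 − 10p gives p = 68.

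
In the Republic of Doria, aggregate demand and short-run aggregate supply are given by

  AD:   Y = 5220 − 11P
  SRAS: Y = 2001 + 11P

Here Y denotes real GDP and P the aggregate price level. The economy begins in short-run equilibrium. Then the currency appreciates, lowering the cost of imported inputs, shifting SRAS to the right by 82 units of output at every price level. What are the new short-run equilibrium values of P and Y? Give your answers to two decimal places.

P = 142.59, Y = 3651.50

This is a positive supply shock: SRAS shifts right.
New SRAS: Y = 2083 + 11P.
Set AD = SRAS: 5220 − 11P = 2083 + 11P, so 3137 = 22P and P = 142.59.
Substituting into AD, Y = 3651.50.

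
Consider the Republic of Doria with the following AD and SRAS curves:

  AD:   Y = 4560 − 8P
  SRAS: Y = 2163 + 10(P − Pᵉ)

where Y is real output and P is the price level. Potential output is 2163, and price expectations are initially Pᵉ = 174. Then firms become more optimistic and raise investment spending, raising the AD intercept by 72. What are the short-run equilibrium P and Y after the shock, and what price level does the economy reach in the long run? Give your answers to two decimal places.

AD shifts right: new AD is Y = 4632 − 8P. With Pᵉ = 174, SRAS is Y = 423 + 10P.
Short run: 4632 − 8P = 423 + 10P gives 4209 = 18P, so P = 233.83 and Y = 4632 − 8P = 2761.33.
Y = 2761.33 is above potential 2163; expectations adjust and SRAS shifts left until Y = 2163.
Long run: on the new AD curve, 2163 = 4632 − 8P gives P = 308.63.

Short run: P = 233.83, Y = 2761.33. Long run: P = 308.63.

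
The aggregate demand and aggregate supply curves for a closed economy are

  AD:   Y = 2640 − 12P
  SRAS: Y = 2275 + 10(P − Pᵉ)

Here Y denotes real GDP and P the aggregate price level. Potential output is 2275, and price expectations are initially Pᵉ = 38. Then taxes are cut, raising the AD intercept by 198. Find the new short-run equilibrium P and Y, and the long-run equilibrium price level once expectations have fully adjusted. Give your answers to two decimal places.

Short run: P = 42.86, Y = 2323.64. Long run: P = 46.92.

AD shifts right: new AD is Y = 2838 − 12P. With Pᵉ = 38, SRAS is Y = 1895 + 10P.
Short run: 2838 − 12P = 1895 + 10P gives 943 = 22P, so P = 42.86 and Y = 2838 − 12P = 2323.64.
Y = 2323.64 is above potential 2275; expectations adjust and SRAS shifts left until Y = 2275.
Long run: on the new AD curve, 2275 = 2838 − 12P gives P = 46.92.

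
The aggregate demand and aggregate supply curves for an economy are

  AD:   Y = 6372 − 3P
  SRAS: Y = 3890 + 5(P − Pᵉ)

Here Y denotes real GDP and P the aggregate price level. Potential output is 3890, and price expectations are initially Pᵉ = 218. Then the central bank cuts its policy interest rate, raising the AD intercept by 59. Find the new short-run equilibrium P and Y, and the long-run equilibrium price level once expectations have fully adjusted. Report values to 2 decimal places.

AD shifts right: new AD is Y = 6431 − 3P. With Pᵉ = 218, SRAS is Y = 2800 + 5P.
Short run: 6431 − 3P = 2800 + 5P gives 3631 = 8P, so P = 453.88 and Y = 6431 − 3P = 5069.38.
Y = 5069.38 is above potential 3890; expectations adjust and SRAS shifts left until Y = 3890.
Long run: on the new AD curve, 3890 = 6431 − 3P gives P = 847.00.

Short run: P = 453.88, Y = 5069.38. Long run: P = 847.00.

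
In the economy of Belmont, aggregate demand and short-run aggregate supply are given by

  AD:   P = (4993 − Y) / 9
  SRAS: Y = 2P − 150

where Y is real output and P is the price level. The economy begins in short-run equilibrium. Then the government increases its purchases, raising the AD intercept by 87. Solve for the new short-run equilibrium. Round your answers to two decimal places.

P = 475.45, Y = 800.91

This is a positive demand shock: AD shifts right.
New AD: Y = 5080 − 9P.
Set AD = SRAS: 5080 − 9P = 2P − 150, so 5230 = 11P and P = 475.45.
Substituting into AD, Y = 800.91.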